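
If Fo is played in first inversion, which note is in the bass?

Ab

Fo = F–Ab–Cb. First inversion → third in the bass = Ab.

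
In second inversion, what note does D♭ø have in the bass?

Abb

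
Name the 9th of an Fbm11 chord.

Gb

Root of Fbm11 = Fb. The 9th is a major 9th: Fb up a major 9th → Gb.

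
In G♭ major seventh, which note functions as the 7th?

G♭ major seventh is built on G-flat; its 7th is a major 7th above the root.
A seventh above G uses the letter F, and the major 7th above G-flat is F.

F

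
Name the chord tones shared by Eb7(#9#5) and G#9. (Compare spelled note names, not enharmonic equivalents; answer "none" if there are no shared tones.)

Eb7(#9#5) = Eb, G, B, Db, F#.
G#9 = G#, B#, D#, F#, A#.
Shared: F#.

F#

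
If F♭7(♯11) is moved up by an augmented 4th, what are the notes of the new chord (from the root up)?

Fb up an augmented 4th → Bb. New chord: Bb dominant seventh sharp eleven.
Root: Bb
Major 3rd (3rd): D
Perfect 5th (5th): F
Minor 7th (7th): Ab
Augmented 11th (11th): E

Bb, D, F, Ab, E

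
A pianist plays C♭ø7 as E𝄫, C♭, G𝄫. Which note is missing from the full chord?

B𝄫

The full C♭ø7 chord is C♭, E𝄫, G𝄫, B𝄫.
Comparing with the voicing, the minor 7th (7th) — B𝄫 — is absent.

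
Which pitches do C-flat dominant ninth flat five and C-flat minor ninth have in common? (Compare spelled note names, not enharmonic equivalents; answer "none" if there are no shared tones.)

C-flat, B-double-flat, D-flat

C-flat dominant ninth flat five: C-flat E-flat G-double-flat B-double-flat D-flat
C-flat minor ninth: C-flat E-double-flat G-flat B-double-flat D-flat
Common to both → C-flat, B-double-flat, D-flat.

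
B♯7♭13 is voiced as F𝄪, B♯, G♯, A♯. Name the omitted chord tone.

D𝄪

The full B♯7♭13 chord is B♯, D𝄪, F𝄪, A♯, G♯.
Comparing with the voicing, the major 3rd (3rd) — D𝄪 — is absent.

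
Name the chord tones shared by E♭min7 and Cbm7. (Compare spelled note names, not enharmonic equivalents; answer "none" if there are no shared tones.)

Gb

E♭min7: Eb Gb Bb Db
Cbm7: Cb Ebb Gb Bbb
Common to both → Gb.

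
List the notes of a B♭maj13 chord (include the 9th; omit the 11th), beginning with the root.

B♭maj13 is a major thirteenth built on Bb.
- root: Bb
- major 3rd: D
- perfect 5th: F
- major 7th: A
- major 9th: C
- major 13th: G

Bb, D, F, A, C, G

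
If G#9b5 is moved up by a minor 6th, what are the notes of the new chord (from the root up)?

G# up a minor 6th → E. New chord: E dominant ninth flat five.
E — root
G# — major 3rd
Bb — diminished 5th
D — minor 7th
F# — major 9th

E – G# – Bb – D – F#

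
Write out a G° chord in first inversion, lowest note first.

In root position, G° is G–B♭–D♭.
First inversion puts the third (B♭) in the bass.

B♭ D♭ G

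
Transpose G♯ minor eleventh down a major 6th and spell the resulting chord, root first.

B  D  F-sharp  A  C-sharp  E

Transposed root: G-sharp → B (major 6th down). So we spell B minor eleventh:
Root: B
Minor 3rd (3rd): D
Perfect 5th (5th): F-sharp
Minor 7th (7th): A
Major 9th (9th): C-sharp
Perfect 11th (11th): E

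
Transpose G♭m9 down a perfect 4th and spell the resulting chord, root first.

D♭ F♭ A♭ C♭ E♭

G♭ down a perfect 4th → D♭. New chord: D♭ minor ninth.
Root: D♭
Minor 3rd (3rd): F♭
Perfect 5th (5th): A♭
Minor 7th (7th): C♭
Major 9th (9th): E♭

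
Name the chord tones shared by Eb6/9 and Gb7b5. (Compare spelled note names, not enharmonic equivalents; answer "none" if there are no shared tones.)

Eb6/9 = Eb, G, Bb, C, F.
Gb7b5 = Gb, Bb, Dbb, Fb.
Shared: Bb.

Bb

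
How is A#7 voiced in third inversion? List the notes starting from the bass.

G# A# C## E#

In root position, A#7 is A#–C##–E#–G#.
Third inversion puts the seventh (G#) in the bass.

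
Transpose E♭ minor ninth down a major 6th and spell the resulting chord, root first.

G♭ B𝄫 D♭ F♭ A♭

E♭ down a major 6th → G♭. New chord: G♭ minor ninth.
root → G♭
3rd (minor 3rd) → B𝄫
5th (perfect 5th) → D♭
7th (minor 7th) → F♭
9th (major 9th) → A♭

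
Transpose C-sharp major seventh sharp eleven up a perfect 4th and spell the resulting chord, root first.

F-sharp  A-sharp  C-sharp  E-sharp  B-sharp

A perfect 4th up from C-sharp is F-sharp, so the new chord is F-sharp major seventh sharp eleven.
Root: F-sharp
Major 3rd (3rd): A-sharp
Perfect 5th (5th): C-sharp
Major 7th (7th): E-sharp
Augmented 11th (11th): B-sharp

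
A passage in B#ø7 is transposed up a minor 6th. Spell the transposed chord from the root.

G#, B, D, F#

Transposed root: B# → G# (minor 6th up). So we spell G# half-diminished seventh:
- root: G#
- minor 3rd: B
- diminished 5th: D
- minor 7th: F#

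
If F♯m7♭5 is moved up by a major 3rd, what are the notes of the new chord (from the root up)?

A♯ C♯ E G♯

F♯ up a major 3rd → A♯. New chord: A♯ half-diminished seventh.
Root: A♯
Minor 3rd (3rd): C♯
Diminished 5th (5th): E
Minor 7th (7th): G♯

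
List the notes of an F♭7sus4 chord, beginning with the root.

F♭7sus4: dominant seventh suspended fourth on Fb.
Root: Fb
Perfect 4th (4th): Bbb
Perfect 5th (5th): Cb
Minor 7th (7th): Ebb

Fb – Bbb – Cb – Ebb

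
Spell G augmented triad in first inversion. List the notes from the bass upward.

G augmented triad = G–B–D#; first inversion → third (B) lowest.

B  D#  G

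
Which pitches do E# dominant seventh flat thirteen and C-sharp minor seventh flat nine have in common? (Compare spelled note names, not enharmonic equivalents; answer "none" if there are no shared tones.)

C-sharp

E# dominant seventh flat thirteen = E-sharp, G-double-sharp, B-sharp, D-sharp, C-sharp.
C-sharp minor seventh flat nine = C-sharp, E, G-sharp, B, D.
Shared: C-sharp.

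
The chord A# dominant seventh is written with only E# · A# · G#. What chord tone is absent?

The full A# dominant seventh chord is A#, C##, E#, G#.
Comparing with the voicing, the major 3rd (3rd) — C## — is absent.

C##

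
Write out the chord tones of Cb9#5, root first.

Cb9#5: dominant ninth sharp five on C♭.
root → C♭
3rd (major 3rd) → E♭
5th (augmented 5th) → G
7th (minor 7th) → B𝄫
9th (major 9th) → D♭

C♭, E♭, G, B𝄫, D♭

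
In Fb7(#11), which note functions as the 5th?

Cb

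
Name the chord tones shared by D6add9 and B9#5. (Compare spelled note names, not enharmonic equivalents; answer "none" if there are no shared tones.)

A  B

D6add9: D F♯ A B E
B9#5: B D♯ F𝄪 A C♯
Common to both → A, B.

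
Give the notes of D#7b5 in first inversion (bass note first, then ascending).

D#7b5 = D#–F##–A–C#; first inversion → third (F##) lowest.

F## – A – C# – D#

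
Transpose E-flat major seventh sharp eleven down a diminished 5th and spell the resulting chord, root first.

A C# E G# D#

Transposed root: Eb → A (diminished 5th down). So we spell A major seventh sharp eleven:
A — root
C# — major 3rd
E — perfect 5th
G# — major 7th
D# — augmented 11th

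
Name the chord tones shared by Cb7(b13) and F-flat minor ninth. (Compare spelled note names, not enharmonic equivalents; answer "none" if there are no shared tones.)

Cb7(b13): Cb Eb Gb Bbb Abb
F-flat minor ninth: Fb Abb Cb Ebb Gb
Common to both → Cb, Gb, Abb.

Cb – Gb – Abb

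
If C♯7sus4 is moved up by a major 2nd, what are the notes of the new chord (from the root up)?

D#, G#, A#, C#

C# up a major 2nd → D#. New chord: D# dominant seventh suspended fourth.
Root: D#
Perfect 4th (4th): G#
Perfect 5th (5th): A#
Minor 7th (7th): C#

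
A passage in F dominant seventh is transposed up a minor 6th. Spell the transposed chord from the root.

A minor 6th up from F is Db, so the new chord is Db dominant seventh.
root → Db
3rd (major 3rd) → F
5th (perfect 5th) → Ab
7th (minor 7th) → Cb

Db F Ab Cb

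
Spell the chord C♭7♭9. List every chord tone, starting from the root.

Cb – Eb – Gb – Bbb – Dbb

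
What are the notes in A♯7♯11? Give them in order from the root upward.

A#, C##, E#, G#, D##

A♯7♯11 is a dominant seventh sharp eleven built on A#.
Root: A#
Major 3rd (3rd): C##
Perfect 5th (5th): E#
Minor 7th (7th): G#
Augmented 11th (11th): D##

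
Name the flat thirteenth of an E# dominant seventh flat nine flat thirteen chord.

C#

Root of E# dominant seventh flat nine flat thirteen = E#. The 13th is a minor 13th: E# up a minor 13th → C#.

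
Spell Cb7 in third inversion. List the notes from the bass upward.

Bbb, Cb, Eb, Gb

Cb7 = Cb–Eb–Gb–Bbb; third inversion → seventh (Bbb) lowest.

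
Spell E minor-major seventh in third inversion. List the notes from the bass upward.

D-sharp  E  G  B

In root position, E minor-major seventh is E–G–B–D-sharp.
Third inversion puts the seventh (D-sharp) in the bass.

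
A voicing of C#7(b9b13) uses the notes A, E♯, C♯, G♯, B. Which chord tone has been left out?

D

The full C#7(b9b13) chord is C♯, E♯, G♯, B, D, A.
Comparing with the voicing, the minor 9th (9th) — D — is absent.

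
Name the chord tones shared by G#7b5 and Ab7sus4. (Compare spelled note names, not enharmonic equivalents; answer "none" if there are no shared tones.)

G#7b5 = G#, B#, D, F#.
Ab7sus4 = Ab, Db, Eb, Gb.
Shared: none.

none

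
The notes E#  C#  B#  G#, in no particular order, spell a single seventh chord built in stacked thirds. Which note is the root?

C#

Stacking in thirds gives C# – E# – G# – B#, so C# is the root — C# major seventh.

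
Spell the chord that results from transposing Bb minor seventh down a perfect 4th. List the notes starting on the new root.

F, Ab, C, Eb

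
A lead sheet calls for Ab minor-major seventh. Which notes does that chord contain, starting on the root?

Root A-flat, quality minor-major seventh:
root → A-flat
3rd (minor 3rd) → C-flat
5th (perfect 5th) → E-flat
7th (major 7th) → G

A-flat, C-flat, E-flat, G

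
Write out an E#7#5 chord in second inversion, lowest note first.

B## – D# – E# – G##

E#7#5 = E#–G##–B##–D#; second inversion → fifth (B##) lowest.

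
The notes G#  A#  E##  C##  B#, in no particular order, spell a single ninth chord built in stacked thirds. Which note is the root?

A#

Arranged so that each adjacent pair is a third by letter name: A# – C## – E## – G# – B#.
The bottom of that stack, A#, is the root (this is A# dominant ninth sharp five).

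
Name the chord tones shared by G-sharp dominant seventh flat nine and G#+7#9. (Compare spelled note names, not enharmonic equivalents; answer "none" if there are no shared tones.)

G-sharp dominant seventh flat nine = G#, B#, D#, F#, A.
G#+7#9 = G#, B#, D##, F#, A##.
Shared: G#, B#, F#.

G# B# F#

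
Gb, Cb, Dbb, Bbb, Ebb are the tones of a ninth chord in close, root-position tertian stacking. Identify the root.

Cb

Stacking in thirds gives Cb – Ebb – Gb – Bbb – Dbb, so Cb is the root — Cb minor seventh flat nine.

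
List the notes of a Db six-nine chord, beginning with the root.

Db six-nine: six-nine on D-flat.
- root: D-flat
- major 3rd: F
- perfect 5th: A-flat
- major 6th: B-flat
- major 9th: E-flat

D-flat, F, A-flat, B-flat, E-flat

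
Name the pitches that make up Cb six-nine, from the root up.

Cb six-nine is a six-nine built on C-flat.
Root: C-flat
Major 3rd (3rd): E-flat
Perfect 5th (5th): G-flat
Major 6th (6th): A-flat
Major 9th (9th): D-flat

C-flat, E-flat, G-flat, A-flat, D-flat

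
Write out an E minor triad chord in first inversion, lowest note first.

E minor triad = E–G–B; first inversion → third (G) lowest.

G – B – E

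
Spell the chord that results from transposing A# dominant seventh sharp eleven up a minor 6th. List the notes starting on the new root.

A minor 6th up from A-sharp is F-sharp, so the new chord is F-sharp dominant seventh sharp eleven.
F-sharp — root
A-sharp — major 3rd
C-sharp — perfect 5th
E — minor 7th
B-sharp — augmented 11th

F-sharp, A-sharp, C-sharp, E, B-sharp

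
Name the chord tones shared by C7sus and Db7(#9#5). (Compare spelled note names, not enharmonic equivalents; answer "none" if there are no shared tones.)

F

C7sus = C, F, G, Bb.
Db7(#9#5) = Db, F, A, Cb, E.
Shared: F.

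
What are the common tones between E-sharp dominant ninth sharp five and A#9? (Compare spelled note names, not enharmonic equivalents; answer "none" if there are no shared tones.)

E-sharp dominant ninth sharp five: E♯ G𝄪 B𝄪 D♯ F𝄪
A#9: A♯ C𝄪 E♯ G♯ B♯
Common to both → E♯.

E♯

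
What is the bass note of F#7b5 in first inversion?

A♯

F#7b5 = F♯–A♯–C–E. First inversion → third in the bass = A♯.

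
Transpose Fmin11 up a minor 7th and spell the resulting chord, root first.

F up a minor 7th → Eb. New chord: Eb minor eleventh.
Root: Eb
Minor 3rd (3rd): Gb
Perfect 5th (5th): Bb
Minor 7th (7th): Db
Major 9th (9th): F
Perfect 11th (11th): Ab

Eb, Gb, Bb, Db, F, Ab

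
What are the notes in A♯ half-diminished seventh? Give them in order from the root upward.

A♯ half-diminished seventh: half-diminished seventh on A#.
A# — root
C# — minor 3rd
E — diminished 5th
G# — minor 7th

A# – C# – E – G#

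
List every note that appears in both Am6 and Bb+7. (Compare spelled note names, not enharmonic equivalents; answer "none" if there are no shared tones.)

Am6: A C E F#
Bb+7: Bb D F# Ab
Common to both → F#.

F#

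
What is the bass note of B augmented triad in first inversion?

D#

B augmented triad = B–D#–F##. First inversion → third in the bass = D#.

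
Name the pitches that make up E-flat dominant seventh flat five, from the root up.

E♭, G, B𝄫, D♭

E-flat dominant seventh flat five: dominant seventh flat five on E♭.
- root: E♭
- major 3rd: G
- diminished 5th: B𝄫
- minor 7th: D♭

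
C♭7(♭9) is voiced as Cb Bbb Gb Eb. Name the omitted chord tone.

Dbb

C♭7(♭9) = Cb, Eb, Gb, Bbb, Dbb. The voicing lacks the 9th (minor 9th), Dbb.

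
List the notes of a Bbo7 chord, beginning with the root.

Bbo7 is a diminished seventh built on Bb.
- root: Bb
- minor 3rd: Db
- diminished 5th: Fb
- diminished 7th: Abb

Bb, Db, Fb, Abb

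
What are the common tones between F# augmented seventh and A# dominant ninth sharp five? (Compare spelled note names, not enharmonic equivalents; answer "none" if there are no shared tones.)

A-sharp C-double-sharp

F# augmented seventh = F-sharp, A-sharp, C-double-sharp, E.
A# dominant ninth sharp five = A-sharp, C-double-sharp, E-double-sharp, G-sharp, B-sharp.
Shared: A-sharp, C-double-sharp.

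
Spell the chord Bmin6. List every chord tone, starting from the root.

Bmin6: minor sixth on B.
Root: B
Minor 3rd (3rd): D
Perfect 5th (5th): F#
Major 6th (6th): G#

B – D – F# – G#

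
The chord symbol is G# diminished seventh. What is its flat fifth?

D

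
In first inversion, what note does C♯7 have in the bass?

C♯7 in root position is C#–E#–G#–B.
First inversion places the third in the bass, which is E#.

E#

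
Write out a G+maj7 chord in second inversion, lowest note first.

D#, F#, G, B

In root position, G+maj7 is G–B–D#–F#.
Second inversion puts the fifth (D#) in the bass.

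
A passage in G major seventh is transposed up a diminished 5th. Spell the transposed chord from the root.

A diminished 5th up from G is D♭, so the new chord is D♭ major seventh.
Root: D♭
Major 3rd (3rd): F
Perfect 5th (5th): A♭
Major 7th (7th): C

D♭ – F – A♭ – C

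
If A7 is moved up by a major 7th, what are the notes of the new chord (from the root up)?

Transposed root: A → G# (major 7th up). So we spell G# dominant seventh:
root → G#
3rd (major 3rd) → B#
5th (perfect 5th) → D#
7th (minor 7th) → F#

G#, B#, D#, F#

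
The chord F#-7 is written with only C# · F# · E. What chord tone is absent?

A

F#-7 = F#, A, C#, E. The voicing lacks the 3rd (minor 3rd), A.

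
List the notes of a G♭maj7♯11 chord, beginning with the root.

G♭, B♭, D♭, F, C

G♭maj7♯11 is a major seventh sharp eleven built on G♭.
G♭ — root
B♭ — major 3rd
D♭ — perfect 5th
F — major 7th
C — augmented 11th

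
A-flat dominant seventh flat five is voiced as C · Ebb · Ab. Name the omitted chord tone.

Gb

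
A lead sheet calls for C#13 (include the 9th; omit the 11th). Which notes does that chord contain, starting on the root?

C♯, E♯, G♯, B, D♯, A♯

C#13 is a dominant thirteenth built on C♯.
C♯ — root
E♯ — major 3rd
G♯ — perfect 5th
B — minor 7th
D♯ — major 9th
A♯ — major 13th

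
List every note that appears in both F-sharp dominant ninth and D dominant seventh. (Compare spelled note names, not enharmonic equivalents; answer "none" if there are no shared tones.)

F#

F-sharp dominant ninth = F#, A#, C#, E, G#.
D dominant seventh = D, F#, A, C.
Shared: F#.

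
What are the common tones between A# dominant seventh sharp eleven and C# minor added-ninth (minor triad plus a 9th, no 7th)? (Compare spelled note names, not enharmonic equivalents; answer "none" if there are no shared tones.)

G-sharp

A# dominant seventh sharp eleven: A-sharp C-double-sharp E-sharp G-sharp D-double-sharp
C# minor added-ninth: C-sharp E G-sharp D-sharp
Common to both → G-sharp.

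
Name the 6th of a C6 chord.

C6 is built on C; its 6th is a major 6th above the root.
A sixth above C uses the letter A, and the major 6th above C is A.

A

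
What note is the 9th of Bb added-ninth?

Root of Bb added-ninth = Bb. The 9th is a major 9th: Bb up a major 9th → C.

C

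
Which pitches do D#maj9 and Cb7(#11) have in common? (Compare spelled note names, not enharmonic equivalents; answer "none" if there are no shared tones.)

D#maj9: D# F## A# C## E#
Cb7(#11): Cb Eb Gb Bbb F
Common to both → none.

none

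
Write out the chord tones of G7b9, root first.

G7b9 is a dominant seventh flat nine built on G.
- root: G
- major 3rd: B
- perfect 5th: D
- minor 7th: F
- minor 9th: Ab

G B D F Ab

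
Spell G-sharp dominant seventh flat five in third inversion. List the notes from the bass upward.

In root position, G-sharp dominant seventh flat five is G#–B#–D–F#.
Third inversion puts the seventh (F#) in the bass.

F#  G#  B#  D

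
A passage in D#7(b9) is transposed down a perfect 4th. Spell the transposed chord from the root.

A perfect 4th down from D♯ is A♯, so the new chord is A♯ dominant seventh flat nine.
Root: A♯
Major 3rd (3rd): C𝄪
Perfect 5th (5th): E♯
Minor 7th (7th): G♯
Minor 9th (9th): B

A♯  C𝄪  E♯  G♯  B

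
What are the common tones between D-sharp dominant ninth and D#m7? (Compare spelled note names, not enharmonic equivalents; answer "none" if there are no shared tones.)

D#  A#  C#

D-sharp dominant ninth = D#, F##, A#, C#, E#.
D#m7 = D#, F#, A#, C#.
Shared: D#, A#, C#.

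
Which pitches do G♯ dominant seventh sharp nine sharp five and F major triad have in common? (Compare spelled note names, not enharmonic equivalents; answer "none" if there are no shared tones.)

none

G♯ dominant seventh sharp nine sharp five: G-sharp B-sharp D-double-sharp F-sharp A-double-sharp
F major triad: F A C
Common to both → none.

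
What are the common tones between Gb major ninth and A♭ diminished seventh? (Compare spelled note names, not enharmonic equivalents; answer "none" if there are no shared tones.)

A-flat

Gb major ninth = G-flat, B-flat, D-flat, F, A-flat.
A♭ diminished seventh = A-flat, C-flat, E-double-flat, G-double-flat.
Shared: A-flat.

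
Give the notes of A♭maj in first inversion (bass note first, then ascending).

C – Eb – Ab

A♭maj = Ab–C–Eb; first inversion → third (C) lowest.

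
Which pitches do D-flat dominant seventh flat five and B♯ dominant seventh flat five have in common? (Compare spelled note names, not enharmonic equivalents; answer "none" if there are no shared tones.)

none

D-flat dominant seventh flat five = D-flat, F, A-double-flat, C-flat.
B♯ dominant seventh flat five = B-sharp, D-double-sharp, F-sharp, A-sharp.
Shared: none.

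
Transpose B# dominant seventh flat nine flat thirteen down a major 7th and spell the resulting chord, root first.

C-sharp, E-sharp, G-sharp, B, D, A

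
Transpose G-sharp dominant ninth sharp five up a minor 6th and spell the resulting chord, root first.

Transposed root: G# → E (minor 6th up). So we spell E dominant ninth sharp five:
E — root
G# — major 3rd
B# — augmented 5th
D — minor 7th
F# — major 9th

E, G#, B#, D, F#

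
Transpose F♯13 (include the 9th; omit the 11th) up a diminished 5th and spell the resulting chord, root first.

C, E, G, B♭, D, A

Transposed root: F♯ → C (diminished 5th up). So we spell C dominant thirteenth:
C — root
E — major 3rd
G — perfect 5th
B♭ — minor 7th
D — major 9th
A — major 13th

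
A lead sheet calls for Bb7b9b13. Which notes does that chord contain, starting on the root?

Bb, D, F, Ab, Cb, Gb

Bb7b9b13: dominant seventh flat nine flat thirteen on Bb.
Root: Bb
Major 3rd (3rd): D
Perfect 5th (5th): F
Minor 7th (7th): Ab
Minor 9th (9th): Cb
Minor 13th (13th): Gb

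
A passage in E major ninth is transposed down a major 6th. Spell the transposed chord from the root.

Transposed root: E → G (major 6th down). So we spell G major ninth:
- root: G
- major 3rd: B
- perfect 5th: D
- major 7th: F#
- major 9th: A

G, B, D, F#, A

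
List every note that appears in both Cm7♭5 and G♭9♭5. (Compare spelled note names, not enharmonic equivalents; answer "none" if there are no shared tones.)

Cm7♭5 = C, E♭, G♭, B♭.
G♭9♭5 = G♭, B♭, D𝄫, F♭, A♭.
Shared: G♭, B♭.

G♭ – B♭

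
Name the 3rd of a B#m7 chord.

D#

B#m7 is built on B#; its 3rd is a minor 3rd above the root.
A third above B uses the letter D, and the minor 3rd above B# is D#.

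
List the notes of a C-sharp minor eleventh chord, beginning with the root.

C-sharp minor eleventh: minor eleventh on C#.
- root: C#
- minor 3rd: E
- perfect 5th: G#
- minor 7th: B
- major 9th: D#
- perfect 11th: F#

C#, E, G#, B, D#, F#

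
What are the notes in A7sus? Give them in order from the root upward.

A, D, E, G

Root A, quality dominant seventh suspended fourth:
root → A
4th (perfect 4th) → D
5th (perfect 5th) → E
7th (minor 7th) → G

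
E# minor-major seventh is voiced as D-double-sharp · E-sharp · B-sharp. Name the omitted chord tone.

G-sharp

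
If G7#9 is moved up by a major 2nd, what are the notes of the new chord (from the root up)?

A, C#, E, G, B#

Transposed root: G → A (major 2nd up). So we spell A dominant seventh sharp nine:
root → A
3rd (major 3rd) → C#
5th (perfect 5th) → E
7th (minor 7th) → G
9th (augmented 9th) → B#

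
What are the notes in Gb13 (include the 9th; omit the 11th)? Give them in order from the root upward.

Gb13: dominant thirteenth on G♭.
root → G♭
3rd (major 3rd) → B♭
5th (perfect 5th) → D♭
7th (minor 7th) → F♭
9th (major 9th) → A♭
13th (major 13th) → E♭

G♭ – B♭ – D♭ – F♭ – A♭ – E♭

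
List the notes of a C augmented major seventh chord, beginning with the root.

C, E, G#, B

C augmented major seventh is an augmented major seventh built on C.
Root: C
Major 3rd (3rd): E
Augmented 5th (5th): G#
Major 7th (7th): B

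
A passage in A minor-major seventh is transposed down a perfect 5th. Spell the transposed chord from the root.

A down a perfect 5th → D. New chord: D minor-major seventh.
- root: D
- minor 3rd: F
- perfect 5th: A
- major 7th: C#

D – F – A – C#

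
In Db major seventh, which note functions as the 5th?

Db major seventh is built on D-flat; its 5th is a perfect 5th above the root.
A fifth above D uses the letter A, and the perfect 5th above D-flat is A-flat.

A-flat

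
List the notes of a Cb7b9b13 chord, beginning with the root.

Cb  Eb  Gb  Bbb  Dbb  Abb

Cb7b9b13: dominant seventh flat nine flat thirteen on Cb.
Cb — root
Eb — major 3rd
Gb — perfect 5th
Bbb — minor 7th
Dbb — minor 9th
Abb — minor 13th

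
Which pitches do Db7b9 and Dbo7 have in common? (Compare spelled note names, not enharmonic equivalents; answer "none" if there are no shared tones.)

Db7b9: Db F Ab Cb Ebb
Dbo7: Db Fb Abb Cbb
Common to both → Db.

Db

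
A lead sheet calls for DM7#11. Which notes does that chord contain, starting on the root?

Root D, quality major seventh sharp eleven:
root → D
3rd (major 3rd) → F#
5th (perfect 5th) → A
7th (major 7th) → C#
11th (augmented 11th) → G#

D – F# – A – C# – G#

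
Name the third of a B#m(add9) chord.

D#

Root of B#m(add9) = B#. The 3rd is a minor 3rd: B# up a minor 3rd → D#.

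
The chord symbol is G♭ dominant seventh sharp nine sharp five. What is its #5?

D

Root of G♭ dominant seventh sharp nine sharp five = G-flat. The 5th is an augmented 5th: G-flat up an augmented 5th → D.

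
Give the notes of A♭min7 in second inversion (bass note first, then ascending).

In root position, A♭min7 is Ab–Cb–Eb–Gb.
Second inversion puts the fifth (Eb) in the bass.

Eb, Gb, Ab, Cb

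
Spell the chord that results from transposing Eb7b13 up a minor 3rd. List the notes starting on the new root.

G♭ B♭ D♭ F♭ E𝄫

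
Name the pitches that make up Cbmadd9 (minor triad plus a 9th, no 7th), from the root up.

Cb Ebb Gb Db

Cbmadd9 is a minor added-ninth built on Cb.
Root: Cb
Minor 3rd (3rd): Ebb
Perfect 5th (5th): Gb
Major 9th (9th): Db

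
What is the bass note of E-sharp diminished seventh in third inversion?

D

E-sharp diminished seventh = E#–G#–B–D. Third inversion → seventh in the bass = D.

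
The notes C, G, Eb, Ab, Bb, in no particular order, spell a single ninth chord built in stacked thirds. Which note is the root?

Ab

Stacking in thirds gives Ab – C – Eb – G – Bb, so Ab is the root — Ab major ninth.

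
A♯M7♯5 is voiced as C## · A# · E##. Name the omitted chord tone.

G##

A♯M7♯5 = A#, C##, E##, G##. The voicing lacks the 7th (major 7th), G##.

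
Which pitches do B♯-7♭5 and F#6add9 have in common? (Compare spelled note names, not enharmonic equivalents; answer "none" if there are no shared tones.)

B♯-7♭5 = B#, D#, F#, A#.
F#6add9 = F#, A#, C#, D#, G#.
Shared: D#, F#, A#.

D#, F#, A#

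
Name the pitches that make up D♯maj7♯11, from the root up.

D#  F##  A#  C##  G##

D♯maj7♯11 is a major seventh sharp eleven built on D#.
Root: D#
Major 3rd (3rd): F##
Perfect 5th (5th): A#
Major 7th (7th): C##
Augmented 11th (11th): G##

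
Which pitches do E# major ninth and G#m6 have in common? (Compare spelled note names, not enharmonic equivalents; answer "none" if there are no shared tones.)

E# major ninth = E#, G##, B#, D##, F##.
G#m6 = G#, B, D#, E#.
Shared: E#.

E#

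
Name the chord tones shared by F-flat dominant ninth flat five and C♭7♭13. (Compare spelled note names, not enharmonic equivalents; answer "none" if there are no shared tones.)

Gb

F-flat dominant ninth flat five = Fb, Ab, Cbb, Ebb, Gb.
C♭7♭13 = Cb, Eb, Gb, Bbb, Abb.
Shared: Gb.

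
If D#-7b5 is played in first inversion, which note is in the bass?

F#

D#-7b5 in root position is D#–F#–A–C#.
First inversion places the third in the bass, which is F#.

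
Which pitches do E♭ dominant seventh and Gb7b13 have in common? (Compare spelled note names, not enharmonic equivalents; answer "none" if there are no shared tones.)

Bb – Db

E♭ dominant seventh: Eb G Bb Db
Gb7b13: Gb Bb Db Fb Ebb
Common to both → Bb, Db.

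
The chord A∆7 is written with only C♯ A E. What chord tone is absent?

A∆7 = A, C♯, E, G♯. The voicing lacks the 7th (major 7th), G♯.

G♯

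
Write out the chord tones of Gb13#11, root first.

Gb13#11: dominant thirteenth sharp eleven on G♭.
G♭ — root
B♭ — major 3rd
D♭ — perfect 5th
F♭ — minor 7th
A♭ — major 9th
C — augmented 11th
E♭ — major 13th

G♭, B♭, D♭, F♭, A♭, C, E♭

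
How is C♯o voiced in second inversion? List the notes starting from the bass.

C♯o = C#–E–G; second inversion → fifth (G) lowest.

G – C# – E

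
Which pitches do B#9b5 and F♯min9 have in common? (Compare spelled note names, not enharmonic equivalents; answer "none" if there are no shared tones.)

F#

B#9b5 = B#, D##, F#, A#, C##.
F♯min9 = F#, A, C#, E, G#.
Shared: F#.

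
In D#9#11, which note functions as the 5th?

A#

Root of D#9#11 = D#. The 5th is a perfect 5th: D# up a perfect 5th → A#.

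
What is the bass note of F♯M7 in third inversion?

F♯M7 = F#–A#–C#–E#. Third inversion → seventh in the bass = E#.

E#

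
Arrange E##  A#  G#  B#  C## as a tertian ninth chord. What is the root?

Stacking in thirds gives A# – C## – E## – G# – B#, so A# is the root — A# dominant ninth sharp five.

A#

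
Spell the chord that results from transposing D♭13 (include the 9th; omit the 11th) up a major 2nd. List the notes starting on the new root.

Eb – G – Bb – Db – F – C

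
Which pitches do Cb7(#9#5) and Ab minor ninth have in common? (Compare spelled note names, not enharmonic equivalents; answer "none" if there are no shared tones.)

Cb  Eb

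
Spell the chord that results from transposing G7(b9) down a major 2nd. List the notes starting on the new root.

F A C Eb Gb

Transposed root: G → F (major 2nd down). So we spell F dominant seventh flat nine:
root → F
3rd (major 3rd) → A
5th (perfect 5th) → C
7th (minor 7th) → Eb
9th (minor 9th) → Gb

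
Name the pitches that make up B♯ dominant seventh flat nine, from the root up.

B#  D##  F##  A#  C#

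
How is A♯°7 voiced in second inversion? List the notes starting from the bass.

E, G, A♯, C♯

In root position, A♯°7 is A♯–C♯–E–G.
Second inversion puts the fifth (E) in the bass.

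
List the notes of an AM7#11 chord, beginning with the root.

AM7#11 is a major seventh sharp eleven built on A.
- root: A
- major 3rd: C♯
- perfect 5th: E
- major 7th: G♯
- augmented 11th: D♯

A – C♯ – E – G♯ – D♯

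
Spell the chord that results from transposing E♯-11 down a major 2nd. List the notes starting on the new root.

D#  F#  A#  C#  E#  G#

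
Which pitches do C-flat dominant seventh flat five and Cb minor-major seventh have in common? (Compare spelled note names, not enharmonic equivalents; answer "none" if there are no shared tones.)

C-flat dominant seventh flat five = C-flat, E-flat, G-double-flat, B-double-flat.
Cb minor-major seventh = C-flat, E-double-flat, G-flat, B-flat.
Shared: C-flat.

C-flat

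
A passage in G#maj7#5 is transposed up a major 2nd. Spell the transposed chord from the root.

A# – C## – E## – G##

A major 2nd up from G# is A#, so the new chord is A# augmented major seventh.
Root: A#
Major 3rd (3rd): C##
Augmented 5th (5th): E##
Major 7th (7th): G##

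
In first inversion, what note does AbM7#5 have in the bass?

AbM7#5 = Ab–C–E–G. First inversion → third in the bass = C.

C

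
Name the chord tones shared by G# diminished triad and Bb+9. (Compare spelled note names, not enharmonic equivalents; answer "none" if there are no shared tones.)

D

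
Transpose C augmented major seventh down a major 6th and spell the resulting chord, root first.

Eb, G, B, D

A major 6th down from C is Eb, so the new chord is Eb augmented major seventh.
- root: Eb
- major 3rd: G
- augmented 5th: B
- major 7th: D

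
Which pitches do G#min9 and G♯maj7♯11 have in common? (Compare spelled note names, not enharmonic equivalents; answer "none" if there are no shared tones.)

G♯, D♯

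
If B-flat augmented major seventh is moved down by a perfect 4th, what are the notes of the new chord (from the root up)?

F, A, C-sharp, E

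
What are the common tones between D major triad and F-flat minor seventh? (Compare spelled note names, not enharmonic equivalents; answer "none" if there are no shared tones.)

D major triad: D F-sharp A
F-flat minor seventh: F-flat A-double-flat C-flat E-double-flat
Common to both → none.

none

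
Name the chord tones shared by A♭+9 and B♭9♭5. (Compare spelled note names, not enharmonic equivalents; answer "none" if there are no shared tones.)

A♭+9: Ab C E Gb Bb
B♭9♭5: Bb D Fb Ab C
Common to both → Ab, C, Bb.

Ab, C, Bb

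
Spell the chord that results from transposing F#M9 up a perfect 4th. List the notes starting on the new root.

B, D#, F#, A#, C#

F# up a perfect 4th → B. New chord: B major ninth.
root → B
3rd (major 3rd) → D#
5th (perfect 5th) → F#
7th (major 7th) → A#
9th (major 9th) → C#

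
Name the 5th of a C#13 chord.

C#13 is built on C#; its 5th is a perfect 5th above the root.
A fifth above C uses the letter G, and the perfect 5th above C# is G#.

G#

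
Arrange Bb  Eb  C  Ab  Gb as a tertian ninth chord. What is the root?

Ab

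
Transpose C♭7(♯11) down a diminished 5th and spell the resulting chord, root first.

F, A, C, Eb, B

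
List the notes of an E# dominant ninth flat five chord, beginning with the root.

E-sharp, G-double-sharp, B, D-sharp, F-double-sharp

Root E-sharp, quality dominant ninth flat five:
- root: E-sharp
- major 3rd: G-double-sharp
- diminished 5th: B
- minor 7th: D-sharp
- major 9th: F-double-sharp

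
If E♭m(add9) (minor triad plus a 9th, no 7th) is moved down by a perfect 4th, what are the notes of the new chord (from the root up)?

A perfect 4th down from Eb is Bb, so the new chord is Bb minor added-ninth.
- root: Bb
- minor 3rd: Db
- perfect 5th: F
- major 9th: C

Bb  Db  F  C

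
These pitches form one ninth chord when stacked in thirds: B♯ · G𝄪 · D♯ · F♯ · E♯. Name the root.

Stacking in thirds gives E♯ – G𝄪 – B♯ – D♯ – F♯, so E♯ is the root — E♯ dominant seventh flat nine.

E♯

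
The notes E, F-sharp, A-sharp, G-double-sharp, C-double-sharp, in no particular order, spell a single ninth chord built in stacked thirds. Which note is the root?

F-sharp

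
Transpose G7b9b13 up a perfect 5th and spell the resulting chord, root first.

G up a perfect 5th → D. New chord: D dominant seventh flat nine flat thirteen.
D — root
F# — major 3rd
A — perfect 5th
C — minor 7th
Eb — minor 9th
Bb — minor 13th

D F# A C Eb Bb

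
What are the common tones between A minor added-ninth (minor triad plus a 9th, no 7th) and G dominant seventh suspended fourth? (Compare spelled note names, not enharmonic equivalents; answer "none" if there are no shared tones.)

A minor added-ninth: A C E B
G dominant seventh suspended fourth: G C D F
Common to both → C.

C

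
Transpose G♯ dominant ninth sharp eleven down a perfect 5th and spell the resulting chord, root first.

C-sharp  E-sharp  G-sharp  B  D-sharp  F-double-sharp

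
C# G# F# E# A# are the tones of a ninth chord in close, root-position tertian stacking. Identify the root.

Stacking in thirds gives F# – A# – C# – E# – G#, so F# is the root — F# major ninth.

F#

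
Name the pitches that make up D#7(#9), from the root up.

D# F## A# C# E##

D#7(#9) is a dominant seventh sharp nine built on D#.
- root: D#
- major 3rd: F##
- perfect 5th: A#
- minor 7th: C#
- augmented 9th: E##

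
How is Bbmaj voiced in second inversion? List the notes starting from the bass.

F  B♭  D

Bbmaj = B♭–D–F; second inversion → fifth (F) lowest.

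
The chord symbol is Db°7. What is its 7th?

Cbb

Root of Db°7 = Db. The 7th is a diminished 7th: Db up a diminished 7th → Cbb.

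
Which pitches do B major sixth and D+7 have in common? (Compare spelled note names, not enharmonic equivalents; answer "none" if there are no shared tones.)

B major sixth = B, D#, F#, G#.
D+7 = D, F#, A#, C.
Shared: F#.

F#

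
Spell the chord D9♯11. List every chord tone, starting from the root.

D F# A C E G#

D9♯11: dominant ninth sharp eleven on D.
Root: D
Major 3rd (3rd): F#
Perfect 5th (5th): A
Minor 7th (7th): C
Major 9th (9th): E
Augmented 11th (11th): G#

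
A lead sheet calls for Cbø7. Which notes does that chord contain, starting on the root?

Cb, Ebb, Gbb, Bbb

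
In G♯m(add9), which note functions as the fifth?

Root of G♯m(add9) = G#. The 5th is a perfect 5th: G# up a perfect 5th → D#.

D#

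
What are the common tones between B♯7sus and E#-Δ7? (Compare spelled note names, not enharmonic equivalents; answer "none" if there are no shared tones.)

B♯  E♯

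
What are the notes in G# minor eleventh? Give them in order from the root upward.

G-sharp B D-sharp F-sharp A-sharp C-sharp

Root G-sharp, quality minor eleventh:
Root: G-sharp
Minor 3rd (3rd): B
Perfect 5th (5th): D-sharp
Minor 7th (7th): F-sharp
Major 9th (9th): A-sharp
Perfect 11th (11th): C-sharp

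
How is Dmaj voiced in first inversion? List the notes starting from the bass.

F#, A, D

Dmaj = D–F#–A; first inversion → third (F#) lowest.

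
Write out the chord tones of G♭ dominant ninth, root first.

G♭ dominant ninth is a dominant ninth built on G♭.
G♭ — root
B♭ — major 3rd
D♭ — perfect 5th
F♭ — minor 7th
A♭ — major 9th

G♭  B♭  D♭  F♭  A♭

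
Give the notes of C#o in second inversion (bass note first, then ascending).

G, C#, E

C#o = C#–E–G; second inversion → fifth (G) lowest.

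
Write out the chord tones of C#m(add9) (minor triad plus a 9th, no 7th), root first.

C# E G# D#

C#m(add9) is a minor added-ninth built on C#.
- root: C#
- minor 3rd: E
- perfect 5th: G#
- major 9th: D#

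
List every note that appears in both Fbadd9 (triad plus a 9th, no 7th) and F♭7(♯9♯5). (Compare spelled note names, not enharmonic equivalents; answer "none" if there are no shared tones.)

Fbadd9: Fb Ab Cb Gb
F♭7(♯9♯5): Fb Ab C Ebb G
Common to both → Fb, Ab.

Fb – Ab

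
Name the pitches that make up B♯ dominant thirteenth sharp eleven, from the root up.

B-sharp D-double-sharp F-double-sharp A-sharp C-double-sharp E-double-sharp G-double-sharp

B♯ dominant thirteenth sharp eleven is a dominant thirteenth sharp eleven built on B-sharp.
Root: B-sharp
Major 3rd (3rd): D-double-sharp
Perfect 5th (5th): F-double-sharp
Minor 7th (7th): A-sharp
Major 9th (9th): C-double-sharp
Augmented 11th (11th): E-double-sharp
Major 13th (13th): G-double-sharp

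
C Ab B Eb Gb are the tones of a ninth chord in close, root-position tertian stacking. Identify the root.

Ab

Arranged so that each adjacent pair is a third by letter name: Ab – C – Eb – Gb – B.
The bottom of that stack, Ab, is the root (this is Ab dominant seventh sharp nine).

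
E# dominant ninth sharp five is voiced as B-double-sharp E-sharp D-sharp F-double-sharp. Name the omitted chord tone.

G-double-sharp

The full E# dominant ninth sharp five chord is E-sharp, G-double-sharp, B-double-sharp, D-sharp, F-double-sharp.
Comparing with the voicing, the major 3rd (3rd) — G-double-sharp — is absent.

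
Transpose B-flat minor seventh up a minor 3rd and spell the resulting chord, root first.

D♭ – F♭ – A♭ – C♭

Transposed root: B♭ → D♭ (minor 3rd up). So we spell D♭ minor seventh:
D♭ — root
F♭ — minor 3rd
A♭ — perfect 5th
C♭ — minor 7th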